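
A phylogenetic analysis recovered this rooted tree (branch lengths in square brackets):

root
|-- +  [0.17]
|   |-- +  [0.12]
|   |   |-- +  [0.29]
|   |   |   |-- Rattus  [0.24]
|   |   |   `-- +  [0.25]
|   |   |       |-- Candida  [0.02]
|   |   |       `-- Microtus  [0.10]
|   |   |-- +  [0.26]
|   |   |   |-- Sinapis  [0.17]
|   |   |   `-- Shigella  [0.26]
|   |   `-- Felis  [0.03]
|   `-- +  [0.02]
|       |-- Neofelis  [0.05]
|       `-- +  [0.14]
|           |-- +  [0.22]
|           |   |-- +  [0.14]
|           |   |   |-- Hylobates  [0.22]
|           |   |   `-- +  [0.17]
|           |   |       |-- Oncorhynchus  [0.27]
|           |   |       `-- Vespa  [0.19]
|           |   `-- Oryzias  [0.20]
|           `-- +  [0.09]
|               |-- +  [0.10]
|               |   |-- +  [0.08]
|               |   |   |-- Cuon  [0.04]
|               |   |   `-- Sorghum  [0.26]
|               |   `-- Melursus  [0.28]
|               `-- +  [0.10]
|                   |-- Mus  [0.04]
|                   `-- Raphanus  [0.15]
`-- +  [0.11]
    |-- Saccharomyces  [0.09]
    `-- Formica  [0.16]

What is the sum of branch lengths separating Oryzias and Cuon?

0.73

The path runs Oryzias → … → MRCA → … → Cuon; the MRCA is the node subtending (((Hylobates,(Oncorhynchus,Vespa)),Oryzias),(((Cuon,Sorghum),Melursus),(Mus,Raphanus))).
Branch lengths along that path: 0.20 + 0.22 + 0.09 + 0.10 + 0.08 + 0.04 = 0.73.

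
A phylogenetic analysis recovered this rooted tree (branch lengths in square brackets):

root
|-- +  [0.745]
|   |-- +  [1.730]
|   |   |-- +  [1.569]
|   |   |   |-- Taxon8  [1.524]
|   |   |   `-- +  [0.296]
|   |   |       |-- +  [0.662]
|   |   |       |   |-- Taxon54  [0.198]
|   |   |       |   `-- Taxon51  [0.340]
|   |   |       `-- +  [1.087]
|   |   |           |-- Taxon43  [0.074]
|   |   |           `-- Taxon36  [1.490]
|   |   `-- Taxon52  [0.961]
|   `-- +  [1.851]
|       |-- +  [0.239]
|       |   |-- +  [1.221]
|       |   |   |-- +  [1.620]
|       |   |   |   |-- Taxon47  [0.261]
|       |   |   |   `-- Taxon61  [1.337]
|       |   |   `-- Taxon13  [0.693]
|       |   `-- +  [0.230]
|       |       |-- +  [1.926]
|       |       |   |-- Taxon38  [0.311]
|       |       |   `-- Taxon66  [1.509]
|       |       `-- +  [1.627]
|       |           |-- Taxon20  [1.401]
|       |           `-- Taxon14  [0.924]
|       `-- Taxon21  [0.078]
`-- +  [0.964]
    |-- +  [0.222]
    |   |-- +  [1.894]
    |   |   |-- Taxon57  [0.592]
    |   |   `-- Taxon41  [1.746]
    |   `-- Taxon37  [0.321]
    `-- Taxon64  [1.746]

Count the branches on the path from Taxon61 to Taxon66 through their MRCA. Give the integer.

The MRCA of Taxon61 and Taxon66 is the node subtending (((Taxon47,Taxon61),Taxon13),((Taxon38,Taxon66),(Taxon20,Taxon14))).
From Taxon61 up to that node: 3 branches. From Taxon66 up to the same node: 3 branches. Total: 3 + 3 = 6.

6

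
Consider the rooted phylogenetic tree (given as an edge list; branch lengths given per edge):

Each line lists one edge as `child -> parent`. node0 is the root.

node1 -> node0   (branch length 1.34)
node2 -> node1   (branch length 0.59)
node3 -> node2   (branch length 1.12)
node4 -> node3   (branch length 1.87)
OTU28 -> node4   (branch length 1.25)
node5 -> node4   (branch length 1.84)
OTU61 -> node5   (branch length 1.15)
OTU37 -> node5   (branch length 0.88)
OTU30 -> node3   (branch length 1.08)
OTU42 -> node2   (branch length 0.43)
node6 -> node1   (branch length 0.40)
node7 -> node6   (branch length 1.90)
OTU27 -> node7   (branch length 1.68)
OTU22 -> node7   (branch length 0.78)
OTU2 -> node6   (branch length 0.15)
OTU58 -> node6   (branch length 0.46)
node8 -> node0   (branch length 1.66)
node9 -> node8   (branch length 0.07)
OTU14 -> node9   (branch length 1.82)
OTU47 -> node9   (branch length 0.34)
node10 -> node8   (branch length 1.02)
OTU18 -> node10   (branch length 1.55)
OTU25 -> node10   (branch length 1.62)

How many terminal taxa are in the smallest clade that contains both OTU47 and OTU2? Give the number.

13

The MRCA of OTU47 and OTU2 is the root, so the clade is the entire tree.
That clade contains 13 terminal taxa: OTU14, OTU18, OTU2, OTU22, OTU25, OTU27, OTU28, OTU30, OTU37, OTU42, OTU47, OTU58, OTU61.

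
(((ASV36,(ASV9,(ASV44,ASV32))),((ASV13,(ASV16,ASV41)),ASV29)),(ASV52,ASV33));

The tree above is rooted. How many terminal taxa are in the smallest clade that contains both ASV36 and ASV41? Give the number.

The MRCA of ASV36 and ASV41 is the node subtending ((ASV36,(ASV9,(ASV44,ASV32))),((ASV13,(ASV16,ASV41)),ASV29)).
That clade contains 8 terminal taxa: ASV13, ASV16, ASV29, ASV32, ASV36, ASV41, ASV44, ASV9.

8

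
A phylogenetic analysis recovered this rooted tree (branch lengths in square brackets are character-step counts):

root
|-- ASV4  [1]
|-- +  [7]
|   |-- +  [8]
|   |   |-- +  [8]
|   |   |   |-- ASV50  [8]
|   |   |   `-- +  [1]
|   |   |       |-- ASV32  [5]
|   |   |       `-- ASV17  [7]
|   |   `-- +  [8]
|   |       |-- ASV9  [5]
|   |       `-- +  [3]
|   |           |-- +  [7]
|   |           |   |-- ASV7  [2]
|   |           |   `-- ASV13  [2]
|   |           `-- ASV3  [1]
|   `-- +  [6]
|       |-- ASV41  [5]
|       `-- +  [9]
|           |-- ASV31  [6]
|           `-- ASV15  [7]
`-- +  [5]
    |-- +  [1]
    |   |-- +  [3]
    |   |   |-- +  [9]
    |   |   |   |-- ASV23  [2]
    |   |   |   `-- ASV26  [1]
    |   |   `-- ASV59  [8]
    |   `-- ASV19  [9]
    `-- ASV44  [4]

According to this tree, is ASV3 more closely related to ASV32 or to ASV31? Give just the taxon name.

The MRCA of ASV3 and ASV32 subtends ((ASV50,(ASV32,ASV17)),(ASV9,((ASV7,ASV13),ASV3))) (7 taxa).
The MRCA of ASV3 and ASV31 subtends (((ASV50,(ASV32,ASV17)),(ASV9,((ASV7,ASV13),ASV3))),(ASV41,(ASV31,ASV15))) (10 taxa).
The first is nested inside the second, so ASV3 shares a more recent common ancestor with ASV32.

ASV32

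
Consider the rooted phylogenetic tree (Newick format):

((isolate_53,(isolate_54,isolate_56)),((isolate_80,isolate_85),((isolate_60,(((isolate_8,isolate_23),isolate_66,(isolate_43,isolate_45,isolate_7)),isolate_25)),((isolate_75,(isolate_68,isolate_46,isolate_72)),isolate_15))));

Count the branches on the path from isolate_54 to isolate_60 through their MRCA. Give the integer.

The MRCA of isolate_54 and isolate_60 is the root of the tree.
From isolate_54 up to that node: 3 branches. From isolate_60 up to the same node: 4 branches. Total: 3 + 4 = 7.

7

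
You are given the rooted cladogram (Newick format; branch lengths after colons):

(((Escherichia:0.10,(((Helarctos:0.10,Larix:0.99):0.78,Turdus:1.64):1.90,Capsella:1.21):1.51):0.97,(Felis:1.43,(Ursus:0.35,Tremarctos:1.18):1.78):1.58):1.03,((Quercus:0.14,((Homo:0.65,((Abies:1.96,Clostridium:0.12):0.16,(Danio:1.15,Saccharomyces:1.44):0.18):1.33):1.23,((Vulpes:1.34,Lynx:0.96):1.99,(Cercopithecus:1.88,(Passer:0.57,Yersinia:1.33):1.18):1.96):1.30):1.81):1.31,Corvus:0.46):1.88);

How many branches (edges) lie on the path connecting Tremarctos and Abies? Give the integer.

11

The MRCA of Tremarctos and Abies is the root of the tree.
From Tremarctos up to that node: 4 branches. From Abies up to the same node: 7 branches. Total: 4 + 7 = 11.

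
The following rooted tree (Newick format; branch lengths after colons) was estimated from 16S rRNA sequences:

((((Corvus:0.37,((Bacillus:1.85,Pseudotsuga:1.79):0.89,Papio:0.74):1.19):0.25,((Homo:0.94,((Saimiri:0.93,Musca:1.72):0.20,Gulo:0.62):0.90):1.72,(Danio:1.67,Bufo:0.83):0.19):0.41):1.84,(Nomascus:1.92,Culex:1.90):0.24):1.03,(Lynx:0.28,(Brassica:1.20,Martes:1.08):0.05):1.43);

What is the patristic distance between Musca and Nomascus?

8.95

The path runs Musca → … → MRCA → … → Nomascus; the MRCA is the node subtending (((Corvus,((Bacillus,Pseudotsuga),Papio)),((Homo,((Saimiri,Musca),Gulo)),(Danio,Bufo))),(Nomascus,Culex)).
Branch lengths along that path: 1.72 + 0.20 + 0.90 + 1.72 + 0.41 + 1.84 + 0.24 + 1.92 = 8.95.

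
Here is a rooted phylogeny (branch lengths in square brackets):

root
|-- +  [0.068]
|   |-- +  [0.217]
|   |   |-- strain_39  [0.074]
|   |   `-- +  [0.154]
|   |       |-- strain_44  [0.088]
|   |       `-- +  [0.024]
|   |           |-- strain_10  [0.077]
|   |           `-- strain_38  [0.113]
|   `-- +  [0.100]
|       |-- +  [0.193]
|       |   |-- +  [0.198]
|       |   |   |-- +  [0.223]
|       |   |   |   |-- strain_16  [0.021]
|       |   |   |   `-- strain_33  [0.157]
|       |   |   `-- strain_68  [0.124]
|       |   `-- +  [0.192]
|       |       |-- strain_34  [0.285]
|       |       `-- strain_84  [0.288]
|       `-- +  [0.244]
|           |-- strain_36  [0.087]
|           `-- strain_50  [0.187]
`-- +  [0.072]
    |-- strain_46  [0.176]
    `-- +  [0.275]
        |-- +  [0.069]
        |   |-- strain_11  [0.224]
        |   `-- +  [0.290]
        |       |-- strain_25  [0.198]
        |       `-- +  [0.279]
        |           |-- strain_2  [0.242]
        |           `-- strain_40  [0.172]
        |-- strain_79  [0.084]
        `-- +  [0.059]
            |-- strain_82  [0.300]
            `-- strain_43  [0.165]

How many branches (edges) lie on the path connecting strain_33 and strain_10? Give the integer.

The MRCA of strain_33 and strain_10 is the node subtending ((strain_39,(strain_44,(strain_10,strain_38))),((((strain_16,strain_33),strain_68),(strain_34,strain_84)),(strain_36,strain_50))).
From strain_33 up to that node: 5 branches. From strain_10 up to the same node: 4 branches. Total: 5 + 4 = 9.

9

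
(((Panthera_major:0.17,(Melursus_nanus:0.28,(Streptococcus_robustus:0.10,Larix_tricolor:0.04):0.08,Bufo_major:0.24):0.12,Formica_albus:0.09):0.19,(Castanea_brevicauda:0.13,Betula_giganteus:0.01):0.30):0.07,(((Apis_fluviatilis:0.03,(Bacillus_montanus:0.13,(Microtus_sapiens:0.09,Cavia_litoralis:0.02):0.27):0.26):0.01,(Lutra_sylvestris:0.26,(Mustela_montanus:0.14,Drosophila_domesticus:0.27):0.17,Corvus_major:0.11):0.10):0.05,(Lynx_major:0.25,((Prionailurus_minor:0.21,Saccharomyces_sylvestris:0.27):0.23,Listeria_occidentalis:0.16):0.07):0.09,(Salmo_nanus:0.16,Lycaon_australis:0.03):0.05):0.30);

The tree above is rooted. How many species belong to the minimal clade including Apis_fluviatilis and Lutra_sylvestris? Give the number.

The MRCA of Apis_fluviatilis and Lutra_sylvestris is the node subtending ((Apis_fluviatilis,(Bacillus_montanus,(Microtus_sapiens,Cavia_litoralis))),(Lutra_sylvestris,(Mustela_montanus,Drosophila_domesticus),Corvus_major)).
That clade contains 8 terminal taxa: Apis_fluviatilis, Bacillus_montanus, Cavia_litoralis, Corvus_major, Drosophila_domesticus, Lutra_sylvestris, Microtus_sapiens, Mustela_montanus.

8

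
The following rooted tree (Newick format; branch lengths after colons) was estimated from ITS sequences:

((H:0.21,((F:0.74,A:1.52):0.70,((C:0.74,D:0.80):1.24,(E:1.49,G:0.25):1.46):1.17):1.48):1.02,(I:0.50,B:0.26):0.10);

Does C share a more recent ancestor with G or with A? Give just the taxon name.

G

The MRCA of C and G subtends ((C,D),(E,G)) (4 taxa).
The MRCA of C and A subtends ((F,A),((C,D),(E,G))) (6 taxa).
The first is nested inside the second, so C shares a more recent common ancestor with G.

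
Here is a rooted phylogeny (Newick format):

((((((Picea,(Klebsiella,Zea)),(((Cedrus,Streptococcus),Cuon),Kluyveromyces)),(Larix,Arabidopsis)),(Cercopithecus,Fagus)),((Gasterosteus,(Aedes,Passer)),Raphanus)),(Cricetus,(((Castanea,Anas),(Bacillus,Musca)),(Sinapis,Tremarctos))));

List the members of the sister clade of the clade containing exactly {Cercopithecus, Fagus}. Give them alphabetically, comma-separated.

The clade containing exactly {Cercopithecus, Fagus} attaches to the tree at the node subtending ((((Picea,(Klebsiella,Zea)),(((Cedrus,Streptococcus),Cuon),Kluyveromyces)),(Larix,Arabidopsis)),(Cercopithecus,Fagus)).
The other lineage descending from that same node — the sister group — is (((Picea,(Klebsiella,Zea)),(((Cedrus,Streptococcus),Cuon),Kluyveromyces)),(Larix,Arabidopsis)); its 9 tips in alphabetical order are the answer.

Arabidopsis, Cedrus, Cuon, Klebsiella, Kluyveromyces, Larix, Picea, Streptococcus, Zea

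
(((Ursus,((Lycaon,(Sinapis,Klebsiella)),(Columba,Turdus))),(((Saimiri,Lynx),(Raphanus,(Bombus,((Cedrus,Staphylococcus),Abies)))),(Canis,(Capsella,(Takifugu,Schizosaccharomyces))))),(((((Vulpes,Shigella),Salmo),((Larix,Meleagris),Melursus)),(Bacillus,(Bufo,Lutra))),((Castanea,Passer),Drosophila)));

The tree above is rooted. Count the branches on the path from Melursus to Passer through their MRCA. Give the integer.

The MRCA of Melursus and Passer is the node subtending (((((Vulpes,Shigella),Salmo),((Larix,Meleagris),Melursus)),(Bacillus,(Bufo,Lutra))),((Castanea,Passer),Drosophila)).
From Melursus up to that node: 4 branches. From Passer up to the same node: 3 branches. Total: 4 + 3 = 7.

7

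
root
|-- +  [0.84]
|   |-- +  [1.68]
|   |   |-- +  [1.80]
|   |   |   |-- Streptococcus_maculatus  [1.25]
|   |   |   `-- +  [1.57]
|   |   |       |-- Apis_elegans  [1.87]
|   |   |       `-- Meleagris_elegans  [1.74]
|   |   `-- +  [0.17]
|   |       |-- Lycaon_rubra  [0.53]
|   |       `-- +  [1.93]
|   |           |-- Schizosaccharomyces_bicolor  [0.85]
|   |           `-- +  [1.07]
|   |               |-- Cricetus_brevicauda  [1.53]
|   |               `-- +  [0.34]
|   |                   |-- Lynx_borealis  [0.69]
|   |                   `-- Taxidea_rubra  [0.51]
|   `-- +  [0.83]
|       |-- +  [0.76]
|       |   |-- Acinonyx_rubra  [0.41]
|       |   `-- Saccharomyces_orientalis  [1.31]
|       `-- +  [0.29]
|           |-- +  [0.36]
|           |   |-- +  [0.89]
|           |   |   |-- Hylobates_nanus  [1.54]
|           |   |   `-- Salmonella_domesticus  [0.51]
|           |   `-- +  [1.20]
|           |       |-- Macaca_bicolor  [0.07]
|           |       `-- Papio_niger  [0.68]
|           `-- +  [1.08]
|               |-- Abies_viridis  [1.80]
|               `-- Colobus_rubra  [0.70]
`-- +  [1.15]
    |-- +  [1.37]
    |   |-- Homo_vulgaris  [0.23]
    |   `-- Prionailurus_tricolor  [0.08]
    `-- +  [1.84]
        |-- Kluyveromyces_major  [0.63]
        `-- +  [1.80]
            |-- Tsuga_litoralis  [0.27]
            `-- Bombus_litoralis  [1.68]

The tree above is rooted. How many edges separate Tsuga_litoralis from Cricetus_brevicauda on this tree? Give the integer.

The MRCA of Tsuga_litoralis and Cricetus_brevicauda is the root of the tree.
From Tsuga_litoralis up to that node: 4 branches. From Cricetus_brevicauda up to the same node: 6 branches. Total: 4 + 6 = 10.

10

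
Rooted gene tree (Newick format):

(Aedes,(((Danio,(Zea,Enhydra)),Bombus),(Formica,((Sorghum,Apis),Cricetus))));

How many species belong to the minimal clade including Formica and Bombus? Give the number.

The MRCA of Formica and Bombus is the node subtending (((Danio,(Zea,Enhydra)),Bombus),(Formica,((Sorghum,Apis),Cricetus))).
That clade contains 8 terminal taxa: Apis, Bombus, Cricetus, Danio, Enhydra, Formica, Sorghum, Zea.

8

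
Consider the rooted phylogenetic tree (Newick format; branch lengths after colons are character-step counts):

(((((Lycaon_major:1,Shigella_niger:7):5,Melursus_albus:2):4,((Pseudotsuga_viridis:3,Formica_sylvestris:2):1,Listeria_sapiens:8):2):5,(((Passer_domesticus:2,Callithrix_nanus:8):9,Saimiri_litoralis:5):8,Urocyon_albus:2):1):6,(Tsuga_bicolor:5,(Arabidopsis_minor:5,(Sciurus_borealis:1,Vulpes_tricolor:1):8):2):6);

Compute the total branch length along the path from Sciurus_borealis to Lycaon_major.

38

The path runs Sciurus_borealis → … → MRCA → … → Lycaon_major; the MRCA is the root of the tree.
Branch lengths along that path: 1 + 8 + 2 + 6 + 6 + 5 + 4 + 5 + 1 = 38.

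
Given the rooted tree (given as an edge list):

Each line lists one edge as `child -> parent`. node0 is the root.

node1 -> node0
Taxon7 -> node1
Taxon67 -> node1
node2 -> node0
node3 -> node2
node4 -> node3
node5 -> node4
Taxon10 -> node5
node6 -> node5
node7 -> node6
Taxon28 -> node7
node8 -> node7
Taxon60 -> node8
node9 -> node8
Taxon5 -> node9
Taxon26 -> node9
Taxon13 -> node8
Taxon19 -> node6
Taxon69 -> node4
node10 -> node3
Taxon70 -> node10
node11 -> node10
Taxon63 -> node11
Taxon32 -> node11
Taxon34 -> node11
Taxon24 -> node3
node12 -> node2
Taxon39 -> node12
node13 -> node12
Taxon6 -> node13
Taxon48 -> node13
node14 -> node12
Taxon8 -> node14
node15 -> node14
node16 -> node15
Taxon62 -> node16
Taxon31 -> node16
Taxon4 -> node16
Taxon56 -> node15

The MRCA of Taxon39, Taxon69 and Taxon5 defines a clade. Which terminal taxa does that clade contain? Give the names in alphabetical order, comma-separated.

Taxon10, Taxon13, Taxon19, Taxon24, Taxon26, Taxon28, Taxon31, Taxon32, Taxon34, Taxon39, Taxon4, Taxon48, Taxon5, Taxon56, Taxon6, Taxon60, Taxon62, Taxon63, Taxon69, Taxon70, Taxon8

Tracing Taxon39: it sits inside (Taxon39,(Taxon6,Taxon48),(Taxon8,((Taxon62,Taxon31,Taxon4),Taxon56))).
Tracing Taxon69: it sits inside ((Taxon10,((Taxon28,(Taxon60,(Taxon5,Taxon26),Taxon13)),Taxon19)),Taxon69).
Tracing Taxon5: it sits inside (Taxon5,Taxon26).
The smallest clade enclosing all 3 is ((((Taxon10,((Taxon28,(Taxon60,(Taxon5,Taxon26),Taxon13)),Taxon19)),Taxon69),(Taxon70,(Taxon63,Taxon32,Taxon34)),Taxon24),(Taxon39,(Taxon6,Taxon48),(Taxon8,((Taxon62,Taxon31,Taxon4),Taxon56)))); the answer is its 21 terminal taxa in alphabetical order.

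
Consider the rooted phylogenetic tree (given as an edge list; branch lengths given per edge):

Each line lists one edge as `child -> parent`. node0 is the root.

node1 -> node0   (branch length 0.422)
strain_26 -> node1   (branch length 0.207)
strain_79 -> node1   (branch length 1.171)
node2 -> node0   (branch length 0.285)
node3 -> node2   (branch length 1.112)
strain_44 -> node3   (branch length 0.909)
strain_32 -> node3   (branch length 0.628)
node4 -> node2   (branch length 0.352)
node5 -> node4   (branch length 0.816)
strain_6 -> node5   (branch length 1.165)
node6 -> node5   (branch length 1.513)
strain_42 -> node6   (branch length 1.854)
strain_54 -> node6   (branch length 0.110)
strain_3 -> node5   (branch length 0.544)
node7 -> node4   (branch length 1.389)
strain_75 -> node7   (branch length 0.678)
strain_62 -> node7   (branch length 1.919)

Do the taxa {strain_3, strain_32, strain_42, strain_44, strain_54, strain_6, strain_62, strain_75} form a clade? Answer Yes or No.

Yes

The most recent common ancestor of these taxa subtends ((strain_44,strain_32),((strain_6,(strain_42,strain_54),strain_3),(strain_75,strain_62))).
That clade has exactly 8 tips — every listed taxon and nothing else — so the group is monophyletic.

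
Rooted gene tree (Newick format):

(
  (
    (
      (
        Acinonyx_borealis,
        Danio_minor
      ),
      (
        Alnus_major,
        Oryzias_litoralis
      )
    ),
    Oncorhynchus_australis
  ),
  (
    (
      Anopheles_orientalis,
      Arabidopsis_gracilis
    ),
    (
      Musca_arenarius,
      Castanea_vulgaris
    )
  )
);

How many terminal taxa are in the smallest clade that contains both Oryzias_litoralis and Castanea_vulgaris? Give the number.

9

The MRCA of Oryzias_litoralis and Castanea_vulgaris is the root, so the clade is the entire tree.
That clade contains 9 terminal taxa: Acinonyx_borealis, Alnus_major, Anopheles_orientalis, Arabidopsis_gracilis, Castanea_vulgaris, Danio_minor, Musca_arenarius, Oncorhynchus_australis, Oryzias_litoralis.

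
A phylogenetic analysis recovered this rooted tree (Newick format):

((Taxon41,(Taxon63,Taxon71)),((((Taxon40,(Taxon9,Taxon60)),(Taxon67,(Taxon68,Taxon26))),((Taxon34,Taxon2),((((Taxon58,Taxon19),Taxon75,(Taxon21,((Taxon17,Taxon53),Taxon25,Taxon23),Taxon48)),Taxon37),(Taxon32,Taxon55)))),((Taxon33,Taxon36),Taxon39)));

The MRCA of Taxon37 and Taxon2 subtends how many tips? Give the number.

The MRCA of Taxon37 and Taxon2 is the node subtending ((Taxon34,Taxon2),((((Taxon58,Taxon19),Taxon75,(Taxon21,((Taxon17,Taxon53),Taxon25,Taxon23),Taxon48)),Taxon37),(Taxon32,Taxon55))).
That clade contains 14 terminal taxa: Taxon17, Taxon19, Taxon2, Taxon21, Taxon23, Taxon25, Taxon32, Taxon34, Taxon37, Taxon48, Taxon53, Taxon55, Taxon58, Taxon75.

14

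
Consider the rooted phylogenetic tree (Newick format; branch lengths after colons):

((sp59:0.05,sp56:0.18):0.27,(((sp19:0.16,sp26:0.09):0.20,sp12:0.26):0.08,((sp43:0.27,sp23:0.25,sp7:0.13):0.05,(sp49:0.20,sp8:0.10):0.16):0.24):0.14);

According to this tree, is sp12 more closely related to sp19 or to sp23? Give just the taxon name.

sp19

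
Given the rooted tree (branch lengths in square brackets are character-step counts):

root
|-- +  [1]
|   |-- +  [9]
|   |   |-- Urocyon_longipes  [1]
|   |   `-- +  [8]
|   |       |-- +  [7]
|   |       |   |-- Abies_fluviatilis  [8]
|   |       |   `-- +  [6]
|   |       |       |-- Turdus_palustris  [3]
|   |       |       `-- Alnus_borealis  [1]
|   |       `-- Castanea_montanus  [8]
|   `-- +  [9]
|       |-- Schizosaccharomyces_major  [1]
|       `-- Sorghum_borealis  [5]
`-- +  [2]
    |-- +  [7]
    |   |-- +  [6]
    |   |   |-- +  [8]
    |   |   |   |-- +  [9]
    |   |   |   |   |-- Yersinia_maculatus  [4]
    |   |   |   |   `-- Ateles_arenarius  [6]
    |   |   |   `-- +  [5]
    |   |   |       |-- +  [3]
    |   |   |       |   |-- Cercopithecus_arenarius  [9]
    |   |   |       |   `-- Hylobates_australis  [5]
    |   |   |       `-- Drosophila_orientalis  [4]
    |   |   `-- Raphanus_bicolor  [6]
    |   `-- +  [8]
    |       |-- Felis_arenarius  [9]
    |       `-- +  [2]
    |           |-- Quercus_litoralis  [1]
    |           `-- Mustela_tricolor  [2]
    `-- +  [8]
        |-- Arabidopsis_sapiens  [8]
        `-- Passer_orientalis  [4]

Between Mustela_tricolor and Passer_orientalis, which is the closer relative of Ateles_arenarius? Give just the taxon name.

Mustela_tricolor

The MRCA of Ateles_arenarius and Mustela_tricolor subtends ((((Yersinia_maculatus,Ateles_arenarius),((Cercopithecus_arenarius,Hylobates_australis),Drosophila_orientalis)),Raphanus_bicolor),(Felis_arenarius,(Quercus_litoralis,Mustela_tricolor))) (9 taxa).
The MRCA of Ateles_arenarius and Passer_orientalis subtends (((((Yersinia_maculatus,Ateles_arenarius),((Cercopithecus_arenarius,Hylobates_australis),Drosophila_orientalis)),Raphanus_bicolor),(Felis_arenarius,(Quercus_litoralis,Mustela_tricolor))),(Arabidopsis_sapiens,Passer_orientalis)) (11 taxa).
The first is nested inside the second, so Ateles_arenarius shares a more recent common ancestor with Mustela_tricolor.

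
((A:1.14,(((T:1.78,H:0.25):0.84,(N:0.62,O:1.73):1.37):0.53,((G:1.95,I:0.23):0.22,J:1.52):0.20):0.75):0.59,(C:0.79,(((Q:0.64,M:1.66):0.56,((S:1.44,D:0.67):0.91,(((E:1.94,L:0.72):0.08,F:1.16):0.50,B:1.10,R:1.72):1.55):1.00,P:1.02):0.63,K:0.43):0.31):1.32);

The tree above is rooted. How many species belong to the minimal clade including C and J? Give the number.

20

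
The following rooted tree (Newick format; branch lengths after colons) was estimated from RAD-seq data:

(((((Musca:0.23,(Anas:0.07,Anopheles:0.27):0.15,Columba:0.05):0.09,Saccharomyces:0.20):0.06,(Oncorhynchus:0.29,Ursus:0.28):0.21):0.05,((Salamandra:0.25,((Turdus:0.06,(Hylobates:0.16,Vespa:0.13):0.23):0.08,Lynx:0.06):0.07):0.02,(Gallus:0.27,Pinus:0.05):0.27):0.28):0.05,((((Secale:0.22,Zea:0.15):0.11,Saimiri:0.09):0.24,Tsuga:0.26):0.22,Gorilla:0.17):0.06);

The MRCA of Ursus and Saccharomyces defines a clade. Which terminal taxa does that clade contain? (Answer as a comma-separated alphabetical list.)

Anas, Anopheles, Columba, Musca, Oncorhynchus, Saccharomyces, Ursus

Tracing Ursus: it sits inside (Oncorhynchus,Ursus).
Tracing Saccharomyces: it sits inside ((Musca,(Anas,Anopheles),Columba),Saccharomyces).
The smallest clade enclosing both is (((Musca,(Anas,Anopheles),Columba),Saccharomyces),(Oncorhynchus,Ursus)); the answer is its 7 terminal taxa in alphabetical order.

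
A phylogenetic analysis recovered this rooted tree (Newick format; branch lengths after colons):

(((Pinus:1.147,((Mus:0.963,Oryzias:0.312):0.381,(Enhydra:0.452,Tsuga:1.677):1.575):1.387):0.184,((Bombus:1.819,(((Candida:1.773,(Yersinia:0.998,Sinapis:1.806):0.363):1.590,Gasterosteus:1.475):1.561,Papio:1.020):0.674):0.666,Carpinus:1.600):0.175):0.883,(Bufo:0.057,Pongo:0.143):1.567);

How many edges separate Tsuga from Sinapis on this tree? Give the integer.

The MRCA of Tsuga and Sinapis is the node subtending ((Pinus,((Mus,Oryzias),(Enhydra,Tsuga))),((Bombus,(((Candida,(Yersinia,Sinapis)),Gasterosteus),Papio)),Carpinus)).
From Tsuga up to that node: 4 branches. From Sinapis up to the same node: 7 branches. Total: 4 + 7 = 11.

11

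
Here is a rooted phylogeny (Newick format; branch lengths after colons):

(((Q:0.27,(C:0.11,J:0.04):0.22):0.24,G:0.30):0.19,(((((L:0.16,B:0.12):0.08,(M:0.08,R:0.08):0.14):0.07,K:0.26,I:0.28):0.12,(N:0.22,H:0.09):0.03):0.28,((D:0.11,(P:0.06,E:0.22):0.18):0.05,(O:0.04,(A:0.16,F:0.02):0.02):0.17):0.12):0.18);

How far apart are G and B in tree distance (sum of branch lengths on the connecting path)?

The path runs G → … → MRCA → … → B; the MRCA is the root of the tree.
Branch lengths along that path: 0.30 + 0.19 + 0.18 + 0.28 + 0.12 + 0.07 + 0.08 + 0.12 = 1.34.

1.34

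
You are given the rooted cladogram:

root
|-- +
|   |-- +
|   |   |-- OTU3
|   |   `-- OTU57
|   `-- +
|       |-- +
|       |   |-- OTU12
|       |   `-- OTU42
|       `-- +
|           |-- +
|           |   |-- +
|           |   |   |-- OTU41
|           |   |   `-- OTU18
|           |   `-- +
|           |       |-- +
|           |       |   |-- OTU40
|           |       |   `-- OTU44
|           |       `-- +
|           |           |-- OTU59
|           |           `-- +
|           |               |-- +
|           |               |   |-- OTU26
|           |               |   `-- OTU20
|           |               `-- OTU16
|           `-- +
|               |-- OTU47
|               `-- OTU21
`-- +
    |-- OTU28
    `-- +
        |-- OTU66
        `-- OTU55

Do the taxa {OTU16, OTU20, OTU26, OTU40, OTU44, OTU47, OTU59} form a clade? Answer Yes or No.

No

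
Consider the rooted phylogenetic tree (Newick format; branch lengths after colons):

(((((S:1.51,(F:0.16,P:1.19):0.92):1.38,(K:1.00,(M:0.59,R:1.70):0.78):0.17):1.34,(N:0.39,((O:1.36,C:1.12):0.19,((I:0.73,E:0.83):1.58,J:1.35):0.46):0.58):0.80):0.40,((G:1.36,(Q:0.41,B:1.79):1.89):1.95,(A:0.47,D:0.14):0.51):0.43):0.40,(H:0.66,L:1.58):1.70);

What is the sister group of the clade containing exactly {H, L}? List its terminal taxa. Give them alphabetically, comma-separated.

A, B, C, D, E, F, G, I, J, K, M, N, O, P, Q, R, S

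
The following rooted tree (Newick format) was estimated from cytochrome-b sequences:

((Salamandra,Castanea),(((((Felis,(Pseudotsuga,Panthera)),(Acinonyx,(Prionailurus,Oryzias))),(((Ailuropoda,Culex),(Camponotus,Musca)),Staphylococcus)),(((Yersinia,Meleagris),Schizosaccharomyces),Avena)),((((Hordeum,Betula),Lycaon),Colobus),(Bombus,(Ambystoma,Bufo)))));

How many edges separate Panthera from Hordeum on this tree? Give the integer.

The MRCA of Panthera and Hordeum is the node subtending (((((Felis,(Pseudotsuga,Panthera)),(Acinonyx,(Prionailurus,Oryzias))),(((Ailuropoda,Culex),(Camponotus,Musca)),Staphylococcus)),(((Yersinia,Meleagris),Schizosaccharomyces),Avena)),((((Hordeum,Betula),Lycaon),Colobus),(Bombus,(Ambystoma,Bufo)))).
From Panthera up to that node: 6 branches. From Hordeum up to the same node: 5 branches. Total: 6 + 5 = 11.

11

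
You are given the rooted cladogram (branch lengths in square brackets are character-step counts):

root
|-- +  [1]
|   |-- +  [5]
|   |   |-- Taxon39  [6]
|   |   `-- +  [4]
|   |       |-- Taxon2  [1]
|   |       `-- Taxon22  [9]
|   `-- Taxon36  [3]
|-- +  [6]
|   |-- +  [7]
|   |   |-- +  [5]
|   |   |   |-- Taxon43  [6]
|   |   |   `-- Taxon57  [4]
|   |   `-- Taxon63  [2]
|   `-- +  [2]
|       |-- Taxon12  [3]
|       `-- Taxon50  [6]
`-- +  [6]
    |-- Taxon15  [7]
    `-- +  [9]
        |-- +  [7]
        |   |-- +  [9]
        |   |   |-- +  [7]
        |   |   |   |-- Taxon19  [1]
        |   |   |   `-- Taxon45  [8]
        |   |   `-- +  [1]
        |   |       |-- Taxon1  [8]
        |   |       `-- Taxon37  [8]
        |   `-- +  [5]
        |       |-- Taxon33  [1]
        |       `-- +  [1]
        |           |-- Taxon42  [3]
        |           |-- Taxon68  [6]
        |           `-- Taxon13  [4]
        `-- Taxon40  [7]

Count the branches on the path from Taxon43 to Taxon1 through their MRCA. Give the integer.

10

The MRCA of Taxon43 and Taxon1 is the root of the tree.
From Taxon43 up to that node: 4 branches. From Taxon1 up to the same node: 6 branches. Total: 4 + 6 = 10.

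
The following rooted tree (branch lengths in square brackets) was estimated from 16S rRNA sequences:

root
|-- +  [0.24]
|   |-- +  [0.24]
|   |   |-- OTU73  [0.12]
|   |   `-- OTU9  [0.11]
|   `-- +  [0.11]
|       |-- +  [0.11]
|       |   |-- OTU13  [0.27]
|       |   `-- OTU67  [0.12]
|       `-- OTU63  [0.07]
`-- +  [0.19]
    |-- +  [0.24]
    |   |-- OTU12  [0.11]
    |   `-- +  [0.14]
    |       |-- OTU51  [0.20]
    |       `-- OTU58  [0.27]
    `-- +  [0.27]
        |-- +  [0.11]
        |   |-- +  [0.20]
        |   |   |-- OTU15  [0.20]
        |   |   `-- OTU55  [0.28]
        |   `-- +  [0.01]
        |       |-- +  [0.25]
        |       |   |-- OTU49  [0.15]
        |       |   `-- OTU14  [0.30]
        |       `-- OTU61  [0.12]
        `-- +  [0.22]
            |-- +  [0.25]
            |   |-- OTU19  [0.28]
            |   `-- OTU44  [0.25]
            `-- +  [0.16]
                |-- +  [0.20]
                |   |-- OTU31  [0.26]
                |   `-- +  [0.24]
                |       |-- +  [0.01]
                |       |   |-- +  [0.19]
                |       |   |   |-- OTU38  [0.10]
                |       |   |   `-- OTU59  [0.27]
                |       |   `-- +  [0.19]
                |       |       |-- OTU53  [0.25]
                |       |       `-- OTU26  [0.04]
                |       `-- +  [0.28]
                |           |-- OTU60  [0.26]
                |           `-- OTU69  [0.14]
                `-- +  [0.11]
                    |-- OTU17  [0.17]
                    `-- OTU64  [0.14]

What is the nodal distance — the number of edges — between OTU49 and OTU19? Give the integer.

7

The MRCA of OTU49 and OTU19 is the node subtending (((OTU15,OTU55),((OTU49,OTU14),OTU61)),((OTU19,OTU44),((OTU31,(((OTU38,OTU59),(OTU53,OTU26)),(OTU60,OTU69))),(OTU17,OTU64)))).
From OTU49 up to that node: 4 branches. From OTU19 up to the same node: 3 branches. Total: 4 + 3 = 7.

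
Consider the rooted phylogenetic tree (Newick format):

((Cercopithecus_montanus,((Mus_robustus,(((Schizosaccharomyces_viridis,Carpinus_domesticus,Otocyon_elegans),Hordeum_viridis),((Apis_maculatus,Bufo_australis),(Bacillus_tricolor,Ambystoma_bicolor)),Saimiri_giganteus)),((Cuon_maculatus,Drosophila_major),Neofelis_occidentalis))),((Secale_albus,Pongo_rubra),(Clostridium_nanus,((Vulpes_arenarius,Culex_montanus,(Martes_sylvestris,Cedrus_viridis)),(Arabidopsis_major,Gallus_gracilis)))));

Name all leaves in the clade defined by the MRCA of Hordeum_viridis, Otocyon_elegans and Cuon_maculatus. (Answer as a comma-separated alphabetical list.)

Tracing Hordeum_viridis: it sits inside ((Schizosaccharomyces_viridis,Carpinus_domesticus,Otocyon_elegans),Hordeum_viridis).
Tracing Otocyon_elegans: it sits inside (Schizosaccharomyces_viridis,Carpinus_domesticus,Otocyon_elegans).
Tracing Cuon_maculatus: it sits inside (Cuon_maculatus,Drosophila_major).
The smallest clade enclosing all 3 is ((Mus_robustus,(((Schizosaccharomyces_viridis,Carpinus_domesticus,Otocyon_elegans),Hordeum_viridis),((Apis_maculatus,Bufo_australis),(Bacillus_tricolor,Ambystoma_bicolor)),Saimiri_giganteus)),((Cuon_maculatus,Drosophila_major),Neofelis_occidentalis)); the answer is its 13 terminal taxa in alphabetical order.

Ambystoma_bicolor, Apis_maculatus, Bacillus_tricolor, Bufo_australis, Carpinus_domesticus, Cuon_maculatus, Drosophila_major, Hordeum_viridis, Mus_robustus, Neofelis_occidentalis, Otocyon_elegans, Saimiri_giganteus, Schizosaccharomyces_viridis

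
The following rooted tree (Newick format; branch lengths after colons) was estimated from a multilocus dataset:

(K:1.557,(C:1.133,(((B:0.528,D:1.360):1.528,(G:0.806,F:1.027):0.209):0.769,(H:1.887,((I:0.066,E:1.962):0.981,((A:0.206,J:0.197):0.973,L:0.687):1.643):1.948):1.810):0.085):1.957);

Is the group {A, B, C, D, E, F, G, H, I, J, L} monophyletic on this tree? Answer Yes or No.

The most recent common ancestor of these taxa subtends (C,(((B,D),(G,F)),(H,((I,E),((A,J),L))))).
That clade has exactly 11 tips — every listed taxon and nothing else — so the group is monophyletic.

Yes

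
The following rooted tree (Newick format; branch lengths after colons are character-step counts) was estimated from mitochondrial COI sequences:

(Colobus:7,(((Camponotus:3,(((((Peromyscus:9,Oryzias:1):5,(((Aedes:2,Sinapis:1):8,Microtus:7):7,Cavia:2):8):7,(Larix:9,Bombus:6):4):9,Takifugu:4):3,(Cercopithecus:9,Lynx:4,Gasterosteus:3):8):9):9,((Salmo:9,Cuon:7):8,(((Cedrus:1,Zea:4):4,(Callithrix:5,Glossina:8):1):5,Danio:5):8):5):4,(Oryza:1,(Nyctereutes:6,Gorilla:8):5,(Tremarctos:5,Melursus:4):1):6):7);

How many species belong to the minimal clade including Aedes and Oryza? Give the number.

25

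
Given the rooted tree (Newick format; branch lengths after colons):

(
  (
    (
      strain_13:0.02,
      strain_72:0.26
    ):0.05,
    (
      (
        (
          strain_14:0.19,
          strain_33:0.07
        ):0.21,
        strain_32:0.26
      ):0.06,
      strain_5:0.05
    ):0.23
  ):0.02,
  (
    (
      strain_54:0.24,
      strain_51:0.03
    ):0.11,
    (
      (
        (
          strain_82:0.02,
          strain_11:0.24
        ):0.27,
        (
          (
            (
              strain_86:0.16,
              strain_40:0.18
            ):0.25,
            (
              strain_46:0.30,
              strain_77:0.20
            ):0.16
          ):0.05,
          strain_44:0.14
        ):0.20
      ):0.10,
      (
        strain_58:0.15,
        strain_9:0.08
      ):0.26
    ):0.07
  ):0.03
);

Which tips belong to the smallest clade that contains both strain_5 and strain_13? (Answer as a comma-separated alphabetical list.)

strain_13, strain_14, strain_32, strain_33, strain_5, strain_72

Tracing strain_5: it sits inside (((strain_14,strain_33),strain_32),strain_5).
Tracing strain_13: it sits inside (strain_13,strain_72).
The smallest clade enclosing both is ((strain_13,strain_72),(((strain_14,strain_33),strain_32),strain_5)); the answer is its 6 terminal taxa in alphabetical order.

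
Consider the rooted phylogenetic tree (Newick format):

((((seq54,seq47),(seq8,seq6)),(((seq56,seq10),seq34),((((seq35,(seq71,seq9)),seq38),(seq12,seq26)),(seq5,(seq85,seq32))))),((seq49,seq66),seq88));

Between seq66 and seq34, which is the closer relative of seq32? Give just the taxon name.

seq34

The MRCA of seq32 and seq34 subtends (((seq56,seq10),seq34),((((seq35,(seq71,seq9)),seq38),(seq12,seq26)),(seq5,(seq85,seq32)))) (12 taxa).
The MRCA of seq32 and seq66 is the root, subtending the entire tree (19 taxa).
The first is nested inside the second, so seq32 shares a more recent common ancestor with seq34.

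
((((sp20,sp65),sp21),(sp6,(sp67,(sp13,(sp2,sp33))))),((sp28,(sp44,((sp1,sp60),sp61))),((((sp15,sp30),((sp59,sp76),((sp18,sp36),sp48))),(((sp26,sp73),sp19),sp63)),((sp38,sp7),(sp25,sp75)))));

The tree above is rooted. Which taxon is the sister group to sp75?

sp25

sp75 attaches to the tree at the node subtending (sp25,sp75).
The other lineage descending from that same node — the sister group — is the single tip sp25.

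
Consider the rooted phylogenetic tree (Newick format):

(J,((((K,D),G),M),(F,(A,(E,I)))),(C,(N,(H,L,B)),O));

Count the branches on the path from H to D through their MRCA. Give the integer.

The MRCA of H and D is the root of the tree.
From H up to that node: 4 branches. From D up to the same node: 5 branches. Total: 4 + 5 = 9.

9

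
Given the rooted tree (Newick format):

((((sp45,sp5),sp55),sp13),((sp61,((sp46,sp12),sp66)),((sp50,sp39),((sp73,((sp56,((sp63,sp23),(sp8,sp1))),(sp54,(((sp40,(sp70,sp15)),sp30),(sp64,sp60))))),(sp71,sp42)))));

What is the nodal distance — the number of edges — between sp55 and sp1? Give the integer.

The MRCA of sp55 and sp1 is the root of the tree.
From sp55 up to that node: 3 branches. From sp1 up to the same node: 9 branches. Total: 3 + 9 = 12.

12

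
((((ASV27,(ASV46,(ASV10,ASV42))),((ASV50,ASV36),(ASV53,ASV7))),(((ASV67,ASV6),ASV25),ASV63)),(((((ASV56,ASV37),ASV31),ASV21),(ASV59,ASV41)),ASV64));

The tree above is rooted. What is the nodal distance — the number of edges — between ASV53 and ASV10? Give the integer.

The MRCA of ASV53 and ASV10 is the node subtending ((ASV27,(ASV46,(ASV10,ASV42))),((ASV50,ASV36),(ASV53,ASV7))).
From ASV53 up to that node: 3 branches. From ASV10 up to the same node: 4 branches. Total: 3 + 4 = 7.

7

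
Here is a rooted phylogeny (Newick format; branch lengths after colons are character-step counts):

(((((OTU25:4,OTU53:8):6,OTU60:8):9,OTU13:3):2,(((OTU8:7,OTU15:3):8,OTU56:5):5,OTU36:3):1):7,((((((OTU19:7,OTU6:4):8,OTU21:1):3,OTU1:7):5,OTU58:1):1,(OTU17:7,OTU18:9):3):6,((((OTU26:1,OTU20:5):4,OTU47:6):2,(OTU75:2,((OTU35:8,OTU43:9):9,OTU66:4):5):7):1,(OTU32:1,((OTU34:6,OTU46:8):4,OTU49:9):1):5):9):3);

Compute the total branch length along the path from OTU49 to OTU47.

The path runs OTU49 → … → MRCA → … → OTU47; the MRCA is the node subtending ((((OTU26,OTU20),OTU47),(OTU75,((OTU35,OTU43),OTU66))),(OTU32,((OTU34,OTU46),OTU49))).
Branch lengths along that path: 9 + 1 + 5 + 1 + 2 + 6 = 24.

24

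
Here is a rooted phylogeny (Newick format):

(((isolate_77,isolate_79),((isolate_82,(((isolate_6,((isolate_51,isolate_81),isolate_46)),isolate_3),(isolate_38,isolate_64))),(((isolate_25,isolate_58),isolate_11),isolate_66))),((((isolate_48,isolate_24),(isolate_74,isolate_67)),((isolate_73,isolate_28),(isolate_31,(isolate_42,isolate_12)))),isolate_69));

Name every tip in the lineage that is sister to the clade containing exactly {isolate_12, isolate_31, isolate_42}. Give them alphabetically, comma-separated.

The clade containing exactly {isolate_12, isolate_31, isolate_42} attaches to the tree at the node subtending ((isolate_73,isolate_28),(isolate_31,(isolate_42,isolate_12))).
The other lineage descending from that same node — the sister group — is (isolate_73,isolate_28); its 2 tips in alphabetical order are the answer.

isolate_28, isolate_73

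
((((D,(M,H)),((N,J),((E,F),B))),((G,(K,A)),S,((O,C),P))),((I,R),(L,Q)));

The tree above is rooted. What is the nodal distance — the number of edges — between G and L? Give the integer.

The MRCA of G and L is the root of the tree.
From G up to that node: 4 branches. From L up to the same node: 3 branches. Total: 4 + 3 = 7.

7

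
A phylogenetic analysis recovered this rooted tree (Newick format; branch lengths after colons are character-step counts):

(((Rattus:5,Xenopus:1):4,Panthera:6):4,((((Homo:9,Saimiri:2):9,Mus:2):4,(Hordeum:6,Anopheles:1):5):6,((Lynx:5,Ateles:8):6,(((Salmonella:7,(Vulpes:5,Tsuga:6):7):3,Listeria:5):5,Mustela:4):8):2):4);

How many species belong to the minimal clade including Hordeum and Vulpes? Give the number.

The MRCA of Hordeum and Vulpes is the node subtending ((((Homo,Saimiri),Mus),(Hordeum,Anopheles)),((Lynx,Ateles),(((Salmonella,(Vulpes,Tsuga)),Listeria),Mustela))).
That clade contains 12 terminal taxa: Anopheles, Ateles, Homo, Hordeum, Listeria, Lynx, Mus, Mustela, Saimiri, Salmonella, Tsuga, Vulpes.

12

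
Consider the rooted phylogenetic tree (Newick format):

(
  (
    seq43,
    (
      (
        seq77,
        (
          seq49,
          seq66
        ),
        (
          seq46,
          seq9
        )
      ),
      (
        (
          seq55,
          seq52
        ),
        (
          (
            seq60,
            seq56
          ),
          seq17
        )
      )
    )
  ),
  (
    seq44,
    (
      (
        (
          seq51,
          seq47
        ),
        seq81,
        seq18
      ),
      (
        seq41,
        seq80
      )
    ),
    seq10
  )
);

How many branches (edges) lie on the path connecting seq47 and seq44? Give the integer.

The MRCA of seq47 and seq44 is the node subtending (seq44,(((seq51,seq47),seq81,seq18),(seq41,seq80)),seq10).
From seq47 up to that node: 4 branches. From seq44 up to the same node: 1 branch. Total: 4 + 1 = 5.

5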